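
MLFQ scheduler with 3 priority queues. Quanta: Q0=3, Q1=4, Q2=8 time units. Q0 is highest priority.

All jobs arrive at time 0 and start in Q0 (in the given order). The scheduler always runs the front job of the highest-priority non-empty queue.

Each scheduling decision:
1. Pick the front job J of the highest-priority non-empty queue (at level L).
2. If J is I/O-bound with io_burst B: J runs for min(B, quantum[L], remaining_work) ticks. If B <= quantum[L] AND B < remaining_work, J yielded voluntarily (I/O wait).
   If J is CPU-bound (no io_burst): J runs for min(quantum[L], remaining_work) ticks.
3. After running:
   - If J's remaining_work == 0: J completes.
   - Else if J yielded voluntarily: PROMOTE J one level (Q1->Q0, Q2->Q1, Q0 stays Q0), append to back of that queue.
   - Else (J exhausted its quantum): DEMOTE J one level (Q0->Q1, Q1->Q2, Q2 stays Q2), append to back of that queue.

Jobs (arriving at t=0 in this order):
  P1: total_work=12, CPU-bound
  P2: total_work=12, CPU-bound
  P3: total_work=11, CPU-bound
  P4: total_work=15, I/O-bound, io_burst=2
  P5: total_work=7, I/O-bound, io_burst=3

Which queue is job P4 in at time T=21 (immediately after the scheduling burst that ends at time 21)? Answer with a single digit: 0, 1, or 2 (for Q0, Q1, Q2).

Answer: 0

Derivation:
t=0-3: P1@Q0 runs 3, rem=9, quantum used, demote→Q1. Q0=[P2,P3,P4,P5] Q1=[P1] Q2=[]
t=3-6: P2@Q0 runs 3, rem=9, quantum used, demote→Q1. Q0=[P3,P4,P5] Q1=[P1,P2] Q2=[]
t=6-9: P3@Q0 runs 3, rem=8, quantum used, demote→Q1. Q0=[P4,P5] Q1=[P1,P2,P3] Q2=[]
t=9-11: P4@Q0 runs 2, rem=13, I/O yield, promote→Q0. Q0=[P5,P4] Q1=[P1,P2,P3] Q2=[]
t=11-14: P5@Q0 runs 3, rem=4, I/O yield, promote→Q0. Q0=[P4,P5] Q1=[P1,P2,P3] Q2=[]
t=14-16: P4@Q0 runs 2, rem=11, I/O yield, promote→Q0. Q0=[P5,P4] Q1=[P1,P2,P3] Q2=[]
t=16-19: P5@Q0 runs 3, rem=1, I/O yield, promote→Q0. Q0=[P4,P5] Q1=[P1,P2,P3] Q2=[]
t=19-21: P4@Q0 runs 2, rem=9, I/O yield, promote→Q0. Q0=[P5,P4] Q1=[P1,P2,P3] Q2=[]
t=21-22: P5@Q0 runs 1, rem=0, completes. Q0=[P4] Q1=[P1,P2,P3] Q2=[]
t=22-24: P4@Q0 runs 2, rem=7, I/O yield, promote→Q0. Q0=[P4] Q1=[P1,P2,P3] Q2=[]
t=24-26: P4@Q0 runs 2, rem=5, I/O yield, promote→Q0. Q0=[P4] Q1=[P1,P2,P3] Q2=[]
t=26-28: P4@Q0 runs 2, rem=3, I/O yield, promote→Q0. Q0=[P4] Q1=[P1,P2,P3] Q2=[]
t=28-30: P4@Q0 runs 2, rem=1, I/O yield, promote→Q0. Q0=[P4] Q1=[P1,P2,P3] Q2=[]
t=30-31: P4@Q0 runs 1, rem=0, completes. Q0=[] Q1=[P1,P2,P3] Q2=[]
t=31-35: P1@Q1 runs 4, rem=5, quantum used, demote→Q2. Q0=[] Q1=[P2,P3] Q2=[P1]
t=35-39: P2@Q1 runs 4, rem=5, quantum used, demote→Q2. Q0=[] Q1=[P3] Q2=[P1,P2]
t=39-43: P3@Q1 runs 4, rem=4, quantum used, demote→Q2. Q0=[] Q1=[] Q2=[P1,P2,P3]
t=43-48: P1@Q2 runs 5, rem=0, completes. Q0=[] Q1=[] Q2=[P2,P3]
t=48-53: P2@Q2 runs 5, rem=0, completes. Q0=[] Q1=[] Q2=[P3]
t=53-57: P3@Q2 runs 4, rem=0, completes. Q0=[] Q1=[] Q2=[]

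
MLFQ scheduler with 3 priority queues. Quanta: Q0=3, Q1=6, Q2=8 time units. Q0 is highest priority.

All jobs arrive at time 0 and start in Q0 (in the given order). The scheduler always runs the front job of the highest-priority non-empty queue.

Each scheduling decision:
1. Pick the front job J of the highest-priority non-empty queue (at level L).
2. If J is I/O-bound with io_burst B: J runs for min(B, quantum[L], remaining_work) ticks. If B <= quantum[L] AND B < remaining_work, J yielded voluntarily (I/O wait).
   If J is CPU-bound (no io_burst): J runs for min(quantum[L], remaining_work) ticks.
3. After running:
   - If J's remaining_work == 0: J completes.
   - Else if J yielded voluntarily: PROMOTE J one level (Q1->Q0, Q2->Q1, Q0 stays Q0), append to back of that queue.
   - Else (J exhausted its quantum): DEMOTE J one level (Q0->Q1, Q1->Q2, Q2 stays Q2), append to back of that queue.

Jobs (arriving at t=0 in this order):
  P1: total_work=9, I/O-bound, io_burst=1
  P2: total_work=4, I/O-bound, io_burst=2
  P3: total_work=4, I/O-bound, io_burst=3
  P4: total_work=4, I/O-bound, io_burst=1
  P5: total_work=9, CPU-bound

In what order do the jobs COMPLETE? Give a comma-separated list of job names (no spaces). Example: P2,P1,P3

t=0-1: P1@Q0 runs 1, rem=8, I/O yield, promote→Q0. Q0=[P2,P3,P4,P5,P1] Q1=[] Q2=[]
t=1-3: P2@Q0 runs 2, rem=2, I/O yield, promote→Q0. Q0=[P3,P4,P5,P1,P2] Q1=[] Q2=[]
t=3-6: P3@Q0 runs 3, rem=1, I/O yield, promote→Q0. Q0=[P4,P5,P1,P2,P3] Q1=[] Q2=[]
t=6-7: P4@Q0 runs 1, rem=3, I/O yield, promote→Q0. Q0=[P5,P1,P2,P3,P4] Q1=[] Q2=[]
t=7-10: P5@Q0 runs 3, rem=6, quantum used, demote→Q1. Q0=[P1,P2,P3,P4] Q1=[P5] Q2=[]
t=10-11: P1@Q0 runs 1, rem=7, I/O yield, promote→Q0. Q0=[P2,P3,P4,P1] Q1=[P5] Q2=[]
t=11-13: P2@Q0 runs 2, rem=0, completes. Q0=[P3,P4,P1] Q1=[P5] Q2=[]
t=13-14: P3@Q0 runs 1, rem=0, completes. Q0=[P4,P1] Q1=[P5] Q2=[]
t=14-15: P4@Q0 runs 1, rem=2, I/O yield, promote→Q0. Q0=[P1,P4] Q1=[P5] Q2=[]
t=15-16: P1@Q0 runs 1, rem=6, I/O yield, promote→Q0. Q0=[P4,P1] Q1=[P5] Q2=[]
t=16-17: P4@Q0 runs 1, rem=1, I/O yield, promote→Q0. Q0=[P1,P4] Q1=[P5] Q2=[]
t=17-18: P1@Q0 runs 1, rem=5, I/O yield, promote→Q0. Q0=[P4,P1] Q1=[P5] Q2=[]
t=18-19: P4@Q0 runs 1, rem=0, completes. Q0=[P1] Q1=[P5] Q2=[]
t=19-20: P1@Q0 runs 1, rem=4, I/O yield, promote→Q0. Q0=[P1] Q1=[P5] Q2=[]
t=20-21: P1@Q0 runs 1, rem=3, I/O yield, promote→Q0. Q0=[P1] Q1=[P5] Q2=[]
t=21-22: P1@Q0 runs 1, rem=2, I/O yield, promote→Q0. Q0=[P1] Q1=[P5] Q2=[]
t=22-23: P1@Q0 runs 1, rem=1, I/O yield, promote→Q0. Q0=[P1] Q1=[P5] Q2=[]
t=23-24: P1@Q0 runs 1, rem=0, completes. Q0=[] Q1=[P5] Q2=[]
t=24-30: P5@Q1 runs 6, rem=0, completes. Q0=[] Q1=[] Q2=[]

Answer: P2,P3,P4,P1,P5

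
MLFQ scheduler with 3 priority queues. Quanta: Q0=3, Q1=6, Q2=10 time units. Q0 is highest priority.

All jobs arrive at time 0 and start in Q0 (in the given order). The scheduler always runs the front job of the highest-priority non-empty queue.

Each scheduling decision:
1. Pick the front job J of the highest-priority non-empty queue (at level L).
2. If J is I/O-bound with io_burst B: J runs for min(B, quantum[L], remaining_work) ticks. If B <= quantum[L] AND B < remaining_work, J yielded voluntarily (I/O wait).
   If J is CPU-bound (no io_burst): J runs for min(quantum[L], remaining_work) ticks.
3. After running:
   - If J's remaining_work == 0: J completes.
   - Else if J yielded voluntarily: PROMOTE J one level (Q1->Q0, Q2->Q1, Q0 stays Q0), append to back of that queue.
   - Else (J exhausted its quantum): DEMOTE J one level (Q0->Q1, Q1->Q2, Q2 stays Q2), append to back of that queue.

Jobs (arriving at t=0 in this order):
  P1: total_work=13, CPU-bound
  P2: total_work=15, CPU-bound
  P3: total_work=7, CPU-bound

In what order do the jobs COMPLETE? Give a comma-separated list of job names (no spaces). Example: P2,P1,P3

t=0-3: P1@Q0 runs 3, rem=10, quantum used, demote→Q1. Q0=[P2,P3] Q1=[P1] Q2=[]
t=3-6: P2@Q0 runs 3, rem=12, quantum used, demote→Q1. Q0=[P3] Q1=[P1,P2] Q2=[]
t=6-9: P3@Q0 runs 3, rem=4, quantum used, demote→Q1. Q0=[] Q1=[P1,P2,P3] Q2=[]
t=9-15: P1@Q1 runs 6, rem=4, quantum used, demote→Q2. Q0=[] Q1=[P2,P3] Q2=[P1]
t=15-21: P2@Q1 runs 6, rem=6, quantum used, demote→Q2. Q0=[] Q1=[P3] Q2=[P1,P2]
t=21-25: P3@Q1 runs 4, rem=0, completes. Q0=[] Q1=[] Q2=[P1,P2]
t=25-29: P1@Q2 runs 4, rem=0, completes. Q0=[] Q1=[] Q2=[P2]
t=29-35: P2@Q2 runs 6, rem=0, completes. Q0=[] Q1=[] Q2=[]

Answer: P3,P1,P2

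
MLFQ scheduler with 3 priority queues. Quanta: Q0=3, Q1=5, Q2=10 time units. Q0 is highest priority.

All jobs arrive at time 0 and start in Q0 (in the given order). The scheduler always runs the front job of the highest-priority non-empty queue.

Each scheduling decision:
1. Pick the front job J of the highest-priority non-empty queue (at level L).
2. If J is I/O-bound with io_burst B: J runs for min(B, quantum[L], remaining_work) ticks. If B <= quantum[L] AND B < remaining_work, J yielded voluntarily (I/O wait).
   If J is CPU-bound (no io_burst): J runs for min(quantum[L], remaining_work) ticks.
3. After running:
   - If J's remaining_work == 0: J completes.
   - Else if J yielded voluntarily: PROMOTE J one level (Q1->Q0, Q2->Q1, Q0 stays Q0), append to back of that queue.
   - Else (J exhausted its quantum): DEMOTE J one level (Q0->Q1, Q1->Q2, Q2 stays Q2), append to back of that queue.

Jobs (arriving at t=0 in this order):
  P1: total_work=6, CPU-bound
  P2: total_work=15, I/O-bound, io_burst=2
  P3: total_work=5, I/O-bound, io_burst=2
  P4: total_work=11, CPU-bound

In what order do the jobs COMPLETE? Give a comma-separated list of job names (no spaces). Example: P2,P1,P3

t=0-3: P1@Q0 runs 3, rem=3, quantum used, demote→Q1. Q0=[P2,P3,P4] Q1=[P1] Q2=[]
t=3-5: P2@Q0 runs 2, rem=13, I/O yield, promote→Q0. Q0=[P3,P4,P2] Q1=[P1] Q2=[]
t=5-7: P3@Q0 runs 2, rem=3, I/O yield, promote→Q0. Q0=[P4,P2,P3] Q1=[P1] Q2=[]
t=7-10: P4@Q0 runs 3, rem=8, quantum used, demote→Q1. Q0=[P2,P3] Q1=[P1,P4] Q2=[]
t=10-12: P2@Q0 runs 2, rem=11, I/O yield, promote→Q0. Q0=[P3,P2] Q1=[P1,P4] Q2=[]
t=12-14: P3@Q0 runs 2, rem=1, I/O yield, promote→Q0. Q0=[P2,P3] Q1=[P1,P4] Q2=[]
t=14-16: P2@Q0 runs 2, rem=9, I/O yield, promote→Q0. Q0=[P3,P2] Q1=[P1,P4] Q2=[]
t=16-17: P3@Q0 runs 1, rem=0, completes. Q0=[P2] Q1=[P1,P4] Q2=[]
t=17-19: P2@Q0 runs 2, rem=7, I/O yield, promote→Q0. Q0=[P2] Q1=[P1,P4] Q2=[]
t=19-21: P2@Q0 runs 2, rem=5, I/O yield, promote→Q0. Q0=[P2] Q1=[P1,P4] Q2=[]
t=21-23: P2@Q0 runs 2, rem=3, I/O yield, promote→Q0. Q0=[P2] Q1=[P1,P4] Q2=[]
t=23-25: P2@Q0 runs 2, rem=1, I/O yield, promote→Q0. Q0=[P2] Q1=[P1,P4] Q2=[]
t=25-26: P2@Q0 runs 1, rem=0, completes. Q0=[] Q1=[P1,P4] Q2=[]
t=26-29: P1@Q1 runs 3, rem=0, completes. Q0=[] Q1=[P4] Q2=[]
t=29-34: P4@Q1 runs 5, rem=3, quantum used, demote→Q2. Q0=[] Q1=[] Q2=[P4]
t=34-37: P4@Q2 runs 3, rem=0, completes. Q0=[] Q1=[] Q2=[]

Answer: P3,P2,P1,P4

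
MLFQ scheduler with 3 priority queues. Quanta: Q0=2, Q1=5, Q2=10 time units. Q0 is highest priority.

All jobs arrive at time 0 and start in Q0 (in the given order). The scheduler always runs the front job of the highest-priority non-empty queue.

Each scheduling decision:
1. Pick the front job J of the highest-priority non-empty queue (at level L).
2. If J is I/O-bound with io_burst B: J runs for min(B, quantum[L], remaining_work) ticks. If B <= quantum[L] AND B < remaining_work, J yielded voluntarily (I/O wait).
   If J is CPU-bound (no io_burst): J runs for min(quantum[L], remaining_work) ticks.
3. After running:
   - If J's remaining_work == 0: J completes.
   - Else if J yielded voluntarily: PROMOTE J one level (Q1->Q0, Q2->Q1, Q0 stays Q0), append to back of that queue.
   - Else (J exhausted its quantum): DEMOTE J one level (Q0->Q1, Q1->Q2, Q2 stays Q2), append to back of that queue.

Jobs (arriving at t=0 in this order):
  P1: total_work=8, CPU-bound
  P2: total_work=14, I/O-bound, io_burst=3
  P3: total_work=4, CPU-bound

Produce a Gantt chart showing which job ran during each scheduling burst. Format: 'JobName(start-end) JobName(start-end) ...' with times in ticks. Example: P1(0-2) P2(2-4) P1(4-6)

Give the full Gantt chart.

t=0-2: P1@Q0 runs 2, rem=6, quantum used, demote→Q1. Q0=[P2,P3] Q1=[P1] Q2=[]
t=2-4: P2@Q0 runs 2, rem=12, quantum used, demote→Q1. Q0=[P3] Q1=[P1,P2] Q2=[]
t=4-6: P3@Q0 runs 2, rem=2, quantum used, demote→Q1. Q0=[] Q1=[P1,P2,P3] Q2=[]
t=6-11: P1@Q1 runs 5, rem=1, quantum used, demote→Q2. Q0=[] Q1=[P2,P3] Q2=[P1]
t=11-14: P2@Q1 runs 3, rem=9, I/O yield, promote→Q0. Q0=[P2] Q1=[P3] Q2=[P1]
t=14-16: P2@Q0 runs 2, rem=7, quantum used, demote→Q1. Q0=[] Q1=[P3,P2] Q2=[P1]
t=16-18: P3@Q1 runs 2, rem=0, completes. Q0=[] Q1=[P2] Q2=[P1]
t=18-21: P2@Q1 runs 3, rem=4, I/O yield, promote→Q0. Q0=[P2] Q1=[] Q2=[P1]
t=21-23: P2@Q0 runs 2, rem=2, quantum used, demote→Q1. Q0=[] Q1=[P2] Q2=[P1]
t=23-25: P2@Q1 runs 2, rem=0, completes. Q0=[] Q1=[] Q2=[P1]
t=25-26: P1@Q2 runs 1, rem=0, completes. Q0=[] Q1=[] Q2=[]

Answer: P1(0-2) P2(2-4) P3(4-6) P1(6-11) P2(11-14) P2(14-16) P3(16-18) P2(18-21) P2(21-23) P2(23-25) P1(25-26)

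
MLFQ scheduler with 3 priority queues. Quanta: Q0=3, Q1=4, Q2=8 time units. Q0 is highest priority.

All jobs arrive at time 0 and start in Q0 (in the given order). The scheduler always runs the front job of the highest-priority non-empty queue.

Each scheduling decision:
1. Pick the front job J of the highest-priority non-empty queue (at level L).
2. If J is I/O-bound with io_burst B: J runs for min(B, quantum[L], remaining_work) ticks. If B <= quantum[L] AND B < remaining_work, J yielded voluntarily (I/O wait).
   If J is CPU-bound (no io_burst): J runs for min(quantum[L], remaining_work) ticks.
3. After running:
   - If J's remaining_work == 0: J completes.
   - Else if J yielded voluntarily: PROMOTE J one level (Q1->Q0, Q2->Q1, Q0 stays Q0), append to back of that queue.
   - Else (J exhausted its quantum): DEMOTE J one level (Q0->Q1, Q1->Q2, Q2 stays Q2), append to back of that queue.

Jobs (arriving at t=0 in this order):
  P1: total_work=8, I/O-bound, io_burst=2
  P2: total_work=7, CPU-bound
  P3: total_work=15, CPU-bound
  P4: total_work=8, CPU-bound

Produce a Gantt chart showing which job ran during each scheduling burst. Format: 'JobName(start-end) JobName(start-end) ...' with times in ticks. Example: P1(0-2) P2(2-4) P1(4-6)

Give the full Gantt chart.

t=0-2: P1@Q0 runs 2, rem=6, I/O yield, promote→Q0. Q0=[P2,P3,P4,P1] Q1=[] Q2=[]
t=2-5: P2@Q0 runs 3, rem=4, quantum used, demote→Q1. Q0=[P3,P4,P1] Q1=[P2] Q2=[]
t=5-8: P3@Q0 runs 3, rem=12, quantum used, demote→Q1. Q0=[P4,P1] Q1=[P2,P3] Q2=[]
t=8-11: P4@Q0 runs 3, rem=5, quantum used, demote→Q1. Q0=[P1] Q1=[P2,P3,P4] Q2=[]
t=11-13: P1@Q0 runs 2, rem=4, I/O yield, promote→Q0. Q0=[P1] Q1=[P2,P3,P4] Q2=[]
t=13-15: P1@Q0 runs 2, rem=2, I/O yield, promote→Q0. Q0=[P1] Q1=[P2,P3,P4] Q2=[]
t=15-17: P1@Q0 runs 2, rem=0, completes. Q0=[] Q1=[P2,P3,P4] Q2=[]
t=17-21: P2@Q1 runs 4, rem=0, completes. Q0=[] Q1=[P3,P4] Q2=[]
t=21-25: P3@Q1 runs 4, rem=8, quantum used, demote→Q2. Q0=[] Q1=[P4] Q2=[P3]
t=25-29: P4@Q1 runs 4, rem=1, quantum used, demote→Q2. Q0=[] Q1=[] Q2=[P3,P4]
t=29-37: P3@Q2 runs 8, rem=0, completes. Q0=[] Q1=[] Q2=[P4]
t=37-38: P4@Q2 runs 1, rem=0, completes. Q0=[] Q1=[] Q2=[]

Answer: P1(0-2) P2(2-5) P3(5-8) P4(8-11) P1(11-13) P1(13-15) P1(15-17) P2(17-21) P3(21-25) P4(25-29) P3(29-37) P4(37-38)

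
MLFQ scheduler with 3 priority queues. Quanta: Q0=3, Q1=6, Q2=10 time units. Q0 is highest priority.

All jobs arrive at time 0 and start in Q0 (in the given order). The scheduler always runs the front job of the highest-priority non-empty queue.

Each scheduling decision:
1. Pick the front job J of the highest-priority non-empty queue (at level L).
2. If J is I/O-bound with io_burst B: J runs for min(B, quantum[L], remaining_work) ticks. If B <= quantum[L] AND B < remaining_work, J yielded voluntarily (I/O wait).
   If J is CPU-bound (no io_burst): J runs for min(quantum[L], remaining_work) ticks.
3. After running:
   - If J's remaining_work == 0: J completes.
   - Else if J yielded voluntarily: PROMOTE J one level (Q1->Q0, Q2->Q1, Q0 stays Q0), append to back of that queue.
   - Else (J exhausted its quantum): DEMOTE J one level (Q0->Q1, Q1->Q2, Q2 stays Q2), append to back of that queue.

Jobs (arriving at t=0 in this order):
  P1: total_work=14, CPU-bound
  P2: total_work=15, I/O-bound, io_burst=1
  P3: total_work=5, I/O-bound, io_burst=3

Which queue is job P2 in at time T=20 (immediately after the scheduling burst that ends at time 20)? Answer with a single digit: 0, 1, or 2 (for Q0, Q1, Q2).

Answer: 0

Derivation:
t=0-3: P1@Q0 runs 3, rem=11, quantum used, demote→Q1. Q0=[P2,P3] Q1=[P1] Q2=[]
t=3-4: P2@Q0 runs 1, rem=14, I/O yield, promote→Q0. Q0=[P3,P2] Q1=[P1] Q2=[]
t=4-7: P3@Q0 runs 3, rem=2, I/O yield, promote→Q0. Q0=[P2,P3] Q1=[P1] Q2=[]
t=7-8: P2@Q0 runs 1, rem=13, I/O yield, promote→Q0. Q0=[P3,P2] Q1=[P1] Q2=[]
t=8-10: P3@Q0 runs 2, rem=0, completes. Q0=[P2] Q1=[P1] Q2=[]
t=10-11: P2@Q0 runs 1, rem=12, I/O yield, promote→Q0. Q0=[P2] Q1=[P1] Q2=[]
t=11-12: P2@Q0 runs 1, rem=11, I/O yield, promote→Q0. Q0=[P2] Q1=[P1] Q2=[]
t=12-13: P2@Q0 runs 1, rem=10, I/O yield, promote→Q0. Q0=[P2] Q1=[P1] Q2=[]
t=13-14: P2@Q0 runs 1, rem=9, I/O yield, promote→Q0. Q0=[P2] Q1=[P1] Q2=[]
t=14-15: P2@Q0 runs 1, rem=8, I/O yield, promote→Q0. Q0=[P2] Q1=[P1] Q2=[]
t=15-16: P2@Q0 runs 1, rem=7, I/O yield, promote→Q0. Q0=[P2] Q1=[P1] Q2=[]
t=16-17: P2@Q0 runs 1, rem=6, I/O yield, promote→Q0. Q0=[P2] Q1=[P1] Q2=[]
t=17-18: P2@Q0 runs 1, rem=5, I/O yield, promote→Q0. Q0=[P2] Q1=[P1] Q2=[]
t=18-19: P2@Q0 runs 1, rem=4, I/O yield, promote→Q0. Q0=[P2] Q1=[P1] Q2=[]
t=19-20: P2@Q0 runs 1, rem=3, I/O yield, promote→Q0. Q0=[P2] Q1=[P1] Q2=[]
t=20-21: P2@Q0 runs 1, rem=2, I/O yield, promote→Q0. Q0=[P2] Q1=[P1] Q2=[]
t=21-22: P2@Q0 runs 1, rem=1, I/O yield, promote→Q0. Q0=[P2] Q1=[P1] Q2=[]
t=22-23: P2@Q0 runs 1, rem=0, completes. Q0=[] Q1=[P1] Q2=[]
t=23-29: P1@Q1 runs 6, rem=5, quantum used, demote→Q2. Q0=[] Q1=[] Q2=[P1]
t=29-34: P1@Q2 runs 5, rem=0, completes. Q0=[] Q1=[] Q2=[]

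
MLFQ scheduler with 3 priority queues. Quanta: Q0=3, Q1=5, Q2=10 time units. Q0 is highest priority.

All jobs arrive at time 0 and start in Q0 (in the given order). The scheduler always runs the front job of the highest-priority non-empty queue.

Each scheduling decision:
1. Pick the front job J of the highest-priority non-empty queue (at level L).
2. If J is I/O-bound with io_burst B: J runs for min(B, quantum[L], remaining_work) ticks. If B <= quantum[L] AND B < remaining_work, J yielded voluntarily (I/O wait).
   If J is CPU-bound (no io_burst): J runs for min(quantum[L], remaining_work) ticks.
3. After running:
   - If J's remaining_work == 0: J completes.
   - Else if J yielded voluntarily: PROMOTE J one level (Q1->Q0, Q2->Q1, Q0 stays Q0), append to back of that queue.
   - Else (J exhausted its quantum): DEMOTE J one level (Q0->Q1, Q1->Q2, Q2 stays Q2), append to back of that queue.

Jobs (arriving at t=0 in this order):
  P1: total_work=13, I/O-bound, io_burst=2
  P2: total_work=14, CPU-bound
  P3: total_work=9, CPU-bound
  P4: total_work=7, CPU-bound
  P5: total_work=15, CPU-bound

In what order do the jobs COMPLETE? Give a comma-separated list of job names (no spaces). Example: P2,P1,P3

t=0-2: P1@Q0 runs 2, rem=11, I/O yield, promote→Q0. Q0=[P2,P3,P4,P5,P1] Q1=[] Q2=[]
t=2-5: P2@Q0 runs 3, rem=11, quantum used, demote→Q1. Q0=[P3,P4,P5,P1] Q1=[P2] Q2=[]
t=5-8: P3@Q0 runs 3, rem=6, quantum used, demote→Q1. Q0=[P4,P5,P1] Q1=[P2,P3] Q2=[]
t=8-11: P4@Q0 runs 3, rem=4, quantum used, demote→Q1. Q0=[P5,P1] Q1=[P2,P3,P4] Q2=[]
t=11-14: P5@Q0 runs 3, rem=12, quantum used, demote→Q1. Q0=[P1] Q1=[P2,P3,P4,P5] Q2=[]
t=14-16: P1@Q0 runs 2, rem=9, I/O yield, promote→Q0. Q0=[P1] Q1=[P2,P3,P4,P5] Q2=[]
t=16-18: P1@Q0 runs 2, rem=7, I/O yield, promote→Q0. Q0=[P1] Q1=[P2,P3,P4,P5] Q2=[]
t=18-20: P1@Q0 runs 2, rem=5, I/O yield, promote→Q0. Q0=[P1] Q1=[P2,P3,P4,P5] Q2=[]
t=20-22: P1@Q0 runs 2, rem=3, I/O yield, promote→Q0. Q0=[P1] Q1=[P2,P3,P4,P5] Q2=[]
t=22-24: P1@Q0 runs 2, rem=1, I/O yield, promote→Q0. Q0=[P1] Q1=[P2,P3,P4,P5] Q2=[]
t=24-25: P1@Q0 runs 1, rem=0, completes. Q0=[] Q1=[P2,P3,P4,P5] Q2=[]
t=25-30: P2@Q1 runs 5, rem=6, quantum used, demote→Q2. Q0=[] Q1=[P3,P4,P5] Q2=[P2]
t=30-35: P3@Q1 runs 5, rem=1, quantum used, demote→Q2. Q0=[] Q1=[P4,P5] Q2=[P2,P3]
t=35-39: P4@Q1 runs 4, rem=0, completes. Q0=[] Q1=[P5] Q2=[P2,P3]
t=39-44: P5@Q1 runs 5, rem=7, quantum used, demote→Q2. Q0=[] Q1=[] Q2=[P2,P3,P5]
t=44-50: P2@Q2 runs 6, rem=0, completes. Q0=[] Q1=[] Q2=[P3,P5]
t=50-51: P3@Q2 runs 1, rem=0, completes. Q0=[] Q1=[] Q2=[P5]
t=51-58: P5@Q2 runs 7, rem=0, completes. Q0=[] Q1=[] Q2=[]

Answer: P1,P4,P2,P3,P5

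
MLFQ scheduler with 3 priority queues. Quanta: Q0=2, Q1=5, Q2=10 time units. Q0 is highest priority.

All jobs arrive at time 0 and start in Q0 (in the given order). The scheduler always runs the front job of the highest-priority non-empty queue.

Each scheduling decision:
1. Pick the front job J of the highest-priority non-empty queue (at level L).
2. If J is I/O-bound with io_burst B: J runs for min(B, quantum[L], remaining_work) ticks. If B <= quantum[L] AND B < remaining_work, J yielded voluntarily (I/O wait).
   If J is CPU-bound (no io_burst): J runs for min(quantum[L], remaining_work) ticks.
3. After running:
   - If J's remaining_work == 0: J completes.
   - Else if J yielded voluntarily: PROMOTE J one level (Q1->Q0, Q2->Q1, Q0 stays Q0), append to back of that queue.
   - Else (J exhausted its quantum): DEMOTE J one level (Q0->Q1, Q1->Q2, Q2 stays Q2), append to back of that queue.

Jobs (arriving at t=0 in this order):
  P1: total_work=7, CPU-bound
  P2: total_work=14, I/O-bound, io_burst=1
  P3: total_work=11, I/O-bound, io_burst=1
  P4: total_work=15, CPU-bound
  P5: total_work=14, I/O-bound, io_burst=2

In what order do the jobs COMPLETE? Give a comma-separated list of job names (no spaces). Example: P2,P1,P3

Answer: P5,P3,P2,P1,P4

Derivation:
t=0-2: P1@Q0 runs 2, rem=5, quantum used, demote→Q1. Q0=[P2,P3,P4,P5] Q1=[P1] Q2=[]
t=2-3: P2@Q0 runs 1, rem=13, I/O yield, promote→Q0. Q0=[P3,P4,P5,P2] Q1=[P1] Q2=[]
t=3-4: P3@Q0 runs 1, rem=10, I/O yield, promote→Q0. Q0=[P4,P5,P2,P3] Q1=[P1] Q2=[]
t=4-6: P4@Q0 runs 2, rem=13, quantum used, demote→Q1. Q0=[P5,P2,P3] Q1=[P1,P4] Q2=[]
t=6-8: P5@Q0 runs 2, rem=12, I/O yield, promote→Q0. Q0=[P2,P3,P5] Q1=[P1,P4] Q2=[]
t=8-9: P2@Q0 runs 1, rem=12, I/O yield, promote→Q0. Q0=[P3,P5,P2] Q1=[P1,P4] Q2=[]
t=9-10: P3@Q0 runs 1, rem=9, I/O yield, promote→Q0. Q0=[P5,P2,P3] Q1=[P1,P4] Q2=[]
t=10-12: P5@Q0 runs 2, rem=10, I/O yield, promote→Q0. Q0=[P2,P3,P5] Q1=[P1,P4] Q2=[]
t=12-13: P2@Q0 runs 1, rem=11, I/O yield, promote→Q0. Q0=[P3,P5,P2] Q1=[P1,P4] Q2=[]
t=13-14: P3@Q0 runs 1, rem=8, I/O yield, promote→Q0. Q0=[P5,P2,P3] Q1=[P1,P4] Q2=[]
t=14-16: P5@Q0 runs 2, rem=8, I/O yield, promote→Q0. Q0=[P2,P3,P5] Q1=[P1,P4] Q2=[]
t=16-17: P2@Q0 runs 1, rem=10, I/O yield, promote→Q0. Q0=[P3,P5,P2] Q1=[P1,P4] Q2=[]
t=17-18: P3@Q0 runs 1, rem=7, I/O yield, promote→Q0. Q0=[P5,P2,P3] Q1=[P1,P4] Q2=[]
t=18-20: P5@Q0 runs 2, rem=6, I/O yield, promote→Q0. Q0=[P2,P3,P5] Q1=[P1,P4] Q2=[]
t=20-21: P2@Q0 runs 1, rem=9, I/O yield, promote→Q0. Q0=[P3,P5,P2] Q1=[P1,P4] Q2=[]
t=21-22: P3@Q0 runs 1, rem=6, I/O yield, promote→Q0. Q0=[P5,P2,P3] Q1=[P1,P4] Q2=[]
t=22-24: P5@Q0 runs 2, rem=4, I/O yield, promote→Q0. Q0=[P2,P3,P5] Q1=[P1,P4] Q2=[]
t=24-25: P2@Q0 runs 1, rem=8, I/O yield, promote→Q0. Q0=[P3,P5,P2] Q1=[P1,P4] Q2=[]
t=25-26: P3@Q0 runs 1, rem=5, I/O yield, promote→Q0. Q0=[P5,P2,P3] Q1=[P1,P4] Q2=[]
t=26-28: P5@Q0 runs 2, rem=2, I/O yield, promote→Q0. Q0=[P2,P3,P5] Q1=[P1,P4] Q2=[]
t=28-29: P2@Q0 runs 1, rem=7, I/O yield, promote→Q0. Q0=[P3,P5,P2] Q1=[P1,P4] Q2=[]
t=29-30: P3@Q0 runs 1, rem=4, I/O yield, promote→Q0. Q0=[P5,P2,P3] Q1=[P1,P4] Q2=[]
t=30-32: P5@Q0 runs 2, rem=0, completes. Q0=[P2,P3] Q1=[P1,P4] Q2=[]
t=32-33: P2@Q0 runs 1, rem=6, I/O yield, promote→Q0. Q0=[P3,P2] Q1=[P1,P4] Q2=[]
t=33-34: P3@Q0 runs 1, rem=3, I/O yield, promote→Q0. Q0=[P2,P3] Q1=[P1,P4] Q2=[]
t=34-35: P2@Q0 runs 1, rem=5, I/O yield, promote→Q0. Q0=[P3,P2] Q1=[P1,P4] Q2=[]
t=35-36: P3@Q0 runs 1, rem=2, I/O yield, promote→Q0. Q0=[P2,P3] Q1=[P1,P4] Q2=[]
t=36-37: P2@Q0 runs 1, rem=4, I/O yield, promote→Q0. Q0=[P3,P2] Q1=[P1,P4] Q2=[]
t=37-38: P3@Q0 runs 1, rem=1, I/O yield, promote→Q0. Q0=[P2,P3] Q1=[P1,P4] Q2=[]
t=38-39: P2@Q0 runs 1, rem=3, I/O yield, promote→Q0. Q0=[P3,P2] Q1=[P1,P4] Q2=[]
t=39-40: P3@Q0 runs 1, rem=0, completes. Q0=[P2] Q1=[P1,P4] Q2=[]
t=40-41: P2@Q0 runs 1, rem=2, I/O yield, promote→Q0. Q0=[P2] Q1=[P1,P4] Q2=[]
t=41-42: P2@Q0 runs 1, rem=1, I/O yield, promote→Q0. Q0=[P2] Q1=[P1,P4] Q2=[]
t=42-43: P2@Q0 runs 1, rem=0, completes. Q0=[] Q1=[P1,P4] Q2=[]
t=43-48: P1@Q1 runs 5, rem=0, completes. Q0=[] Q1=[P4] Q2=[]
t=48-53: P4@Q1 runs 5, rem=8, quantum used, demote→Q2. Q0=[] Q1=[] Q2=[P4]
t=53-61: P4@Q2 runs 8, rem=0, completes. Q0=[] Q1=[] Q2=[]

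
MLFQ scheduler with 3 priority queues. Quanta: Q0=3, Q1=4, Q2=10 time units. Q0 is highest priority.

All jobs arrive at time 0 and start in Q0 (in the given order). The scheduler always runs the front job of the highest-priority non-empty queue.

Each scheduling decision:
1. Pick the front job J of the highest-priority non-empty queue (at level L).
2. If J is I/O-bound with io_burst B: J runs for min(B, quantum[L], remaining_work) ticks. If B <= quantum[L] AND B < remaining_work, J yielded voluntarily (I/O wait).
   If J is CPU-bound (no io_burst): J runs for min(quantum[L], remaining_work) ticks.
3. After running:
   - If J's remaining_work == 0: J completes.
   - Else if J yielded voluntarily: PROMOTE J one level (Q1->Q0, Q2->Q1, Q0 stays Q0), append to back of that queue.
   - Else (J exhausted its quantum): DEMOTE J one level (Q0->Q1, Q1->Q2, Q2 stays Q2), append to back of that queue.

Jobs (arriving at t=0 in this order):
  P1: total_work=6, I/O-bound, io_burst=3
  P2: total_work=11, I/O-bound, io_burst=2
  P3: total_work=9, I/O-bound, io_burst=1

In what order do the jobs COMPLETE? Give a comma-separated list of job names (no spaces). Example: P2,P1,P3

Answer: P1,P2,P3

Derivation:
t=0-3: P1@Q0 runs 3, rem=3, I/O yield, promote→Q0. Q0=[P2,P3,P1] Q1=[] Q2=[]
t=3-5: P2@Q0 runs 2, rem=9, I/O yield, promote→Q0. Q0=[P3,P1,P2] Q1=[] Q2=[]
t=5-6: P3@Q0 runs 1, rem=8, I/O yield, promote→Q0. Q0=[P1,P2,P3] Q1=[] Q2=[]
t=6-9: P1@Q0 runs 3, rem=0, completes. Q0=[P2,P3] Q1=[] Q2=[]
t=9-11: P2@Q0 runs 2, rem=7, I/O yield, promote→Q0. Q0=[P3,P2] Q1=[] Q2=[]
t=11-12: P3@Q0 runs 1, rem=7, I/O yield, promote→Q0. Q0=[P2,P3] Q1=[] Q2=[]
t=12-14: P2@Q0 runs 2, rem=5, I/O yield, promote→Q0. Q0=[P3,P2] Q1=[] Q2=[]
t=14-15: P3@Q0 runs 1, rem=6, I/O yield, promote→Q0. Q0=[P2,P3] Q1=[] Q2=[]
t=15-17: P2@Q0 runs 2, rem=3, I/O yield, promote→Q0. Q0=[P3,P2] Q1=[] Q2=[]
t=17-18: P3@Q0 runs 1, rem=5, I/O yield, promote→Q0. Q0=[P2,P3] Q1=[] Q2=[]
t=18-20: P2@Q0 runs 2, rem=1, I/O yield, promote→Q0. Q0=[P3,P2] Q1=[] Q2=[]
t=20-21: P3@Q0 runs 1, rem=4, I/O yield, promote→Q0. Q0=[P2,P3] Q1=[] Q2=[]
t=21-22: P2@Q0 runs 1, rem=0, completes. Q0=[P3] Q1=[] Q2=[]
t=22-23: P3@Q0 runs 1, rem=3, I/O yield, promote→Q0. Q0=[P3] Q1=[] Q2=[]
t=23-24: P3@Q0 runs 1, rem=2, I/O yield, promote→Q0. Q0=[P3] Q1=[] Q2=[]
t=24-25: P3@Q0 runs 1, rem=1, I/O yield, promote→Q0. Q0=[P3] Q1=[] Q2=[]
t=25-26: P3@Q0 runs 1, rem=0, completes. Q0=[] Q1=[] Q2=[]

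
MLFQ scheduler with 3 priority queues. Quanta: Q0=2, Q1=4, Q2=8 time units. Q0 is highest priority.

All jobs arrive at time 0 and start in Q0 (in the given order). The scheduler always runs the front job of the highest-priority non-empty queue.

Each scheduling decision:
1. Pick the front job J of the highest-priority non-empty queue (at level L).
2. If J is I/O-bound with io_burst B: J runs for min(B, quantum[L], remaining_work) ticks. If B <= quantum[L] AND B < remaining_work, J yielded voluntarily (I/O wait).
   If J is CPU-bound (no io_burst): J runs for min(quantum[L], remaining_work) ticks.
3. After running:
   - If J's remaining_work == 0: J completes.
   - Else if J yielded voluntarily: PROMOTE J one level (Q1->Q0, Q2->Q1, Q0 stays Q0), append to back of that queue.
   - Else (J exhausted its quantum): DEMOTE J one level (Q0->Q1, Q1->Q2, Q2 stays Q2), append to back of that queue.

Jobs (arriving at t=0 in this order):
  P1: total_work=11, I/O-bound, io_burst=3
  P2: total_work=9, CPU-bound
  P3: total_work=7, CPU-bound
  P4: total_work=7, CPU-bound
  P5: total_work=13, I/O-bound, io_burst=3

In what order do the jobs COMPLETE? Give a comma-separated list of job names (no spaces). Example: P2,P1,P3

t=0-2: P1@Q0 runs 2, rem=9, quantum used, demote→Q1. Q0=[P2,P3,P4,P5] Q1=[P1] Q2=[]
t=2-4: P2@Q0 runs 2, rem=7, quantum used, demote→Q1. Q0=[P3,P4,P5] Q1=[P1,P2] Q2=[]
t=4-6: P3@Q0 runs 2, rem=5, quantum used, demote→Q1. Q0=[P4,P5] Q1=[P1,P2,P3] Q2=[]
t=6-8: P4@Q0 runs 2, rem=5, quantum used, demote→Q1. Q0=[P5] Q1=[P1,P2,P3,P4] Q2=[]
t=8-10: P5@Q0 runs 2, rem=11, quantum used, demote→Q1. Q0=[] Q1=[P1,P2,P3,P4,P5] Q2=[]
t=10-13: P1@Q1 runs 3, rem=6, I/O yield, promote→Q0. Q0=[P1] Q1=[P2,P3,P4,P5] Q2=[]
t=13-15: P1@Q0 runs 2, rem=4, quantum used, demote→Q1. Q0=[] Q1=[P2,P3,P4,P5,P1] Q2=[]
t=15-19: P2@Q1 runs 4, rem=3, quantum used, demote→Q2. Q0=[] Q1=[P3,P4,P5,P1] Q2=[P2]
t=19-23: P3@Q1 runs 4, rem=1, quantum used, demote→Q2. Q0=[] Q1=[P4,P5,P1] Q2=[P2,P3]
t=23-27: P4@Q1 runs 4, rem=1, quantum used, demote→Q2. Q0=[] Q1=[P5,P1] Q2=[P2,P3,P4]
t=27-30: P5@Q1 runs 3, rem=8, I/O yield, promote→Q0. Q0=[P5] Q1=[P1] Q2=[P2,P3,P4]
t=30-32: P5@Q0 runs 2, rem=6, quantum used, demote→Q1. Q0=[] Q1=[P1,P5] Q2=[P2,P3,P4]
t=32-35: P1@Q1 runs 3, rem=1, I/O yield, promote→Q0. Q0=[P1] Q1=[P5] Q2=[P2,P3,P4]
t=35-36: P1@Q0 runs 1, rem=0, completes. Q0=[] Q1=[P5] Q2=[P2,P3,P4]
t=36-39: P5@Q1 runs 3, rem=3, I/O yield, promote→Q0. Q0=[P5] Q1=[] Q2=[P2,P3,P4]
t=39-41: P5@Q0 runs 2, rem=1, quantum used, demote→Q1. Q0=[] Q1=[P5] Q2=[P2,P3,P4]
t=41-42: P5@Q1 runs 1, rem=0, completes. Q0=[] Q1=[] Q2=[P2,P3,P4]
t=42-45: P2@Q2 runs 3, rem=0, completes. Q0=[] Q1=[] Q2=[P3,P4]
t=45-46: P3@Q2 runs 1, rem=0, completes. Q0=[] Q1=[] Q2=[P4]
t=46-47: P4@Q2 runs 1, rem=0, completes. Q0=[] Q1=[] Q2=[]

Answer: P1,P5,P2,P3,P4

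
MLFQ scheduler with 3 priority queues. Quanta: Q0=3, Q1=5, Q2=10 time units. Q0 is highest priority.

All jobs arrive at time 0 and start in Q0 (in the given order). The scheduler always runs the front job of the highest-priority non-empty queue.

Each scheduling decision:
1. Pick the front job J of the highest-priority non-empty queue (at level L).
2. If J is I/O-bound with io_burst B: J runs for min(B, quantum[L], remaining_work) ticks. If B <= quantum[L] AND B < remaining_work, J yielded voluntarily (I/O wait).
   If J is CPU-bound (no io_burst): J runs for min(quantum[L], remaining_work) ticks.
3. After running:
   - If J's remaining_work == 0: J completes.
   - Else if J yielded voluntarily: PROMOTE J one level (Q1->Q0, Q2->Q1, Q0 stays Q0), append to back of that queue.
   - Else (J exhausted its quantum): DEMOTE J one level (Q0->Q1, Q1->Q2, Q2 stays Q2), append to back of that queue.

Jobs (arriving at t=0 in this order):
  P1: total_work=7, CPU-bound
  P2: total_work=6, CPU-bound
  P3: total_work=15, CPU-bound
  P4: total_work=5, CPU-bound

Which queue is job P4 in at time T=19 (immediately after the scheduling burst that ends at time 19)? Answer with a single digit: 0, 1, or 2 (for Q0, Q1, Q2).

t=0-3: P1@Q0 runs 3, rem=4, quantum used, demote→Q1. Q0=[P2,P3,P4] Q1=[P1] Q2=[]
t=3-6: P2@Q0 runs 3, rem=3, quantum used, demote→Q1. Q0=[P3,P4] Q1=[P1,P2] Q2=[]
t=6-9: P3@Q0 runs 3, rem=12, quantum used, demote→Q1. Q0=[P4] Q1=[P1,P2,P3] Q2=[]
t=9-12: P4@Q0 runs 3, rem=2, quantum used, demote→Q1. Q0=[] Q1=[P1,P2,P3,P4] Q2=[]
t=12-16: P1@Q1 runs 4, rem=0, completes. Q0=[] Q1=[P2,P3,P4] Q2=[]
t=16-19: P2@Q1 runs 3, rem=0, completes. Q0=[] Q1=[P3,P4] Q2=[]
t=19-24: P3@Q1 runs 5, rem=7, quantum used, demote→Q2. Q0=[] Q1=[P4] Q2=[P3]
t=24-26: P4@Q1 runs 2, rem=0, completes. Q0=[] Q1=[] Q2=[P3]
t=26-33: P3@Q2 runs 7, rem=0, completes. Q0=[] Q1=[] Q2=[]

Answer: 1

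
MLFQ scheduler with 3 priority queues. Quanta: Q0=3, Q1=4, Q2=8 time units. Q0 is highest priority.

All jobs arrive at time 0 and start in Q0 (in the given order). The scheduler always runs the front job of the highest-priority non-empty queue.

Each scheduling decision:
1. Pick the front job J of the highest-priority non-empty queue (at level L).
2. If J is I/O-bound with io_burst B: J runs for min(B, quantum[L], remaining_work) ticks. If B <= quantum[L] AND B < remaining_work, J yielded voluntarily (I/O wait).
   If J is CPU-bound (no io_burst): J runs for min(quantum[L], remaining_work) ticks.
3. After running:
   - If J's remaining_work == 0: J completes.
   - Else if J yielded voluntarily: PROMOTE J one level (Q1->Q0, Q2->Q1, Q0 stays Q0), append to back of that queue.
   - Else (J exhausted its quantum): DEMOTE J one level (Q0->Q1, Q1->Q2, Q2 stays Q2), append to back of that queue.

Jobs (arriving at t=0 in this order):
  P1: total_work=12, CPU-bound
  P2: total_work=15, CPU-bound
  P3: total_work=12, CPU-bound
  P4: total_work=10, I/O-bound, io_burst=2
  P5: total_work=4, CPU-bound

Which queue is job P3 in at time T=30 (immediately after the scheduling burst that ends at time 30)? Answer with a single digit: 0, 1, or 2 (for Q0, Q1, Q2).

t=0-3: P1@Q0 runs 3, rem=9, quantum used, demote→Q1. Q0=[P2,P3,P4,P5] Q1=[P1] Q2=[]
t=3-6: P2@Q0 runs 3, rem=12, quantum used, demote→Q1. Q0=[P3,P4,P5] Q1=[P1,P2] Q2=[]
t=6-9: P3@Q0 runs 3, rem=9, quantum used, demote→Q1. Q0=[P4,P5] Q1=[P1,P2,P3] Q2=[]
t=9-11: P4@Q0 runs 2, rem=8, I/O yield, promote→Q0. Q0=[P5,P4] Q1=[P1,P2,P3] Q2=[]
t=11-14: P5@Q0 runs 3, rem=1, quantum used, demote→Q1. Q0=[P4] Q1=[P1,P2,P3,P5] Q2=[]
t=14-16: P4@Q0 runs 2, rem=6, I/O yield, promote→Q0. Q0=[P4] Q1=[P1,P2,P3,P5] Q2=[]
t=16-18: P4@Q0 runs 2, rem=4, I/O yield, promote→Q0. Q0=[P4] Q1=[P1,P2,P3,P5] Q2=[]
t=18-20: P4@Q0 runs 2, rem=2, I/O yield, promote→Q0. Q0=[P4] Q1=[P1,P2,P3,P5] Q2=[]
t=20-22: P4@Q0 runs 2, rem=0, completes. Q0=[] Q1=[P1,P2,P3,P5] Q2=[]
t=22-26: P1@Q1 runs 4, rem=5, quantum used, demote→Q2. Q0=[] Q1=[P2,P3,P5] Q2=[P1]
t=26-30: P2@Q1 runs 4, rem=8, quantum used, demote→Q2. Q0=[] Q1=[P3,P5] Q2=[P1,P2]
t=30-34: P3@Q1 runs 4, rem=5, quantum used, demote→Q2. Q0=[] Q1=[P5] Q2=[P1,P2,P3]
t=34-35: P5@Q1 runs 1, rem=0, completes. Q0=[] Q1=[] Q2=[P1,P2,P3]
t=35-40: P1@Q2 runs 5, rem=0, completes. Q0=[] Q1=[] Q2=[P2,P3]
t=40-48: P2@Q2 runs 8, rem=0, completes. Q0=[] Q1=[] Q2=[P3]
t=48-53: P3@Q2 runs 5, rem=0, completes. Q0=[] Q1=[] Q2=[]

Answer: 1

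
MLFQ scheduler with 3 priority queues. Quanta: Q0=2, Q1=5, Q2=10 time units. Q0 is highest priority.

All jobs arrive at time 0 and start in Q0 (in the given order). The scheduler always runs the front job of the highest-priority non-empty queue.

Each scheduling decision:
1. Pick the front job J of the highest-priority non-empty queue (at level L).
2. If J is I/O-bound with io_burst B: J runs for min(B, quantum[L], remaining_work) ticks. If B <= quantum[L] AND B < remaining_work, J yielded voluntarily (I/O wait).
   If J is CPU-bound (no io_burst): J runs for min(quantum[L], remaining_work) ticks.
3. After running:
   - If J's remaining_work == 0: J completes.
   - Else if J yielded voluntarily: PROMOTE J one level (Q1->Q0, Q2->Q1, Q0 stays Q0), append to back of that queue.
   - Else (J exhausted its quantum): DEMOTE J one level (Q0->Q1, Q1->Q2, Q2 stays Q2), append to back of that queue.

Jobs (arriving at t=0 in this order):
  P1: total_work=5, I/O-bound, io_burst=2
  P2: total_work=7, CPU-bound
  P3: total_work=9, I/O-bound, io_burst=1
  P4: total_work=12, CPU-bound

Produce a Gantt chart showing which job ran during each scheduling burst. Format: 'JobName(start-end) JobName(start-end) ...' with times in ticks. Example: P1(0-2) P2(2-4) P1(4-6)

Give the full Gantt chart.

Answer: P1(0-2) P2(2-4) P3(4-5) P4(5-7) P1(7-9) P3(9-10) P1(10-11) P3(11-12) P3(12-13) P3(13-14) P3(14-15) P3(15-16) P3(16-17) P3(17-18) P2(18-23) P4(23-28) P4(28-33)

Derivation:
t=0-2: P1@Q0 runs 2, rem=3, I/O yield, promote→Q0. Q0=[P2,P3,P4,P1] Q1=[] Q2=[]
t=2-4: P2@Q0 runs 2, rem=5, quantum used, demote→Q1. Q0=[P3,P4,P1] Q1=[P2] Q2=[]
t=4-5: P3@Q0 runs 1, rem=8, I/O yield, promote→Q0. Q0=[P4,P1,P3] Q1=[P2] Q2=[]
t=5-7: P4@Q0 runs 2, rem=10, quantum used, demote→Q1. Q0=[P1,P3] Q1=[P2,P4] Q2=[]
t=7-9: P1@Q0 runs 2, rem=1, I/O yield, promote→Q0. Q0=[P3,P1] Q1=[P2,P4] Q2=[]
t=9-10: P3@Q0 runs 1, rem=7, I/O yield, promote→Q0. Q0=[P1,P3] Q1=[P2,P4] Q2=[]
t=10-11: P1@Q0 runs 1, rem=0, completes. Q0=[P3] Q1=[P2,P4] Q2=[]
t=11-12: P3@Q0 runs 1, rem=6, I/O yield, promote→Q0. Q0=[P3] Q1=[P2,P4] Q2=[]
t=12-13: P3@Q0 runs 1, rem=5, I/O yield, promote→Q0. Q0=[P3] Q1=[P2,P4] Q2=[]
t=13-14: P3@Q0 runs 1, rem=4, I/O yield, promote→Q0. Q0=[P3] Q1=[P2,P4] Q2=[]
t=14-15: P3@Q0 runs 1, rem=3, I/O yield, promote→Q0. Q0=[P3] Q1=[P2,P4] Q2=[]
t=15-16: P3@Q0 runs 1, rem=2, I/O yield, promote→Q0. Q0=[P3] Q1=[P2,P4] Q2=[]
t=16-17: P3@Q0 runs 1, rem=1, I/O yield, promote→Q0. Q0=[P3] Q1=[P2,P4] Q2=[]
t=17-18: P3@Q0 runs 1, rem=0, completes. Q0=[] Q1=[P2,P4] Q2=[]
t=18-23: P2@Q1 runs 5, rem=0, completes. Q0=[] Q1=[P4] Q2=[]
t=23-28: P4@Q1 runs 5, rem=5, quantum used, demote→Q2. Q0=[] Q1=[] Q2=[P4]
t=28-33: P4@Q2 runs 5, rem=0, completes. Q0=[] Q1=[] Q2=[]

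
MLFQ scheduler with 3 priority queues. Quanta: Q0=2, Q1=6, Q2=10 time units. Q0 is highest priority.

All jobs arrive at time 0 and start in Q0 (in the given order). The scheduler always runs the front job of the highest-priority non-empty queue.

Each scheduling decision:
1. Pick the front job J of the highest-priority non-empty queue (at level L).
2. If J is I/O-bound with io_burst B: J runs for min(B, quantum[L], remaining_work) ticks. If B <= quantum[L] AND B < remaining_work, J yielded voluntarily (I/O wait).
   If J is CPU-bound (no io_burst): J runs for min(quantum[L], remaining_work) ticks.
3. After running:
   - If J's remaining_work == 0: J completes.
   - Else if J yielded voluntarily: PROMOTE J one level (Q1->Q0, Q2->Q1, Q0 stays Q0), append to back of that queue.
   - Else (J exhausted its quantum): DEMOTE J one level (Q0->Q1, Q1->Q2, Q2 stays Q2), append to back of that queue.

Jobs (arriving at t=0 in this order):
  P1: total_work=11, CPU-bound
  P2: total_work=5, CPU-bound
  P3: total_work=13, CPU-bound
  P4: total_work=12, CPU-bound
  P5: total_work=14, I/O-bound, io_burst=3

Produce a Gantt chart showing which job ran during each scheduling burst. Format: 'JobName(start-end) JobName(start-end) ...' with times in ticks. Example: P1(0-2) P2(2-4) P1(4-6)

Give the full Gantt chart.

Answer: P1(0-2) P2(2-4) P3(4-6) P4(6-8) P5(8-10) P1(10-16) P2(16-19) P3(19-25) P4(25-31) P5(31-34) P5(34-36) P5(36-39) P5(39-41) P5(41-43) P1(43-46) P3(46-51) P4(51-55)

Derivation:
t=0-2: P1@Q0 runs 2, rem=9, quantum used, demote→Q1. Q0=[P2,P3,P4,P5] Q1=[P1] Q2=[]
t=2-4: P2@Q0 runs 2, rem=3, quantum used, demote→Q1. Q0=[P3,P4,P5] Q1=[P1,P2] Q2=[]
t=4-6: P3@Q0 runs 2, rem=11, quantum used, demote→Q1. Q0=[P4,P5] Q1=[P1,P2,P3] Q2=[]
t=6-8: P4@Q0 runs 2, rem=10, quantum used, demote→Q1. Q0=[P5] Q1=[P1,P2,P3,P4] Q2=[]
t=8-10: P5@Q0 runs 2, rem=12, quantum used, demote→Q1. Q0=[] Q1=[P1,P2,P3,P4,P5] Q2=[]
t=10-16: P1@Q1 runs 6, rem=3, quantum used, demote→Q2. Q0=[] Q1=[P2,P3,P4,P5] Q2=[P1]
t=16-19: P2@Q1 runs 3, rem=0, completes. Q0=[] Q1=[P3,P4,P5] Q2=[P1]
t=19-25: P3@Q1 runs 6, rem=5, quantum used, demote→Q2. Q0=[] Q1=[P4,P5] Q2=[P1,P3]
t=25-31: P4@Q1 runs 6, rem=4, quantum used, demote→Q2. Q0=[] Q1=[P5] Q2=[P1,P3,P4]
t=31-34: P5@Q1 runs 3, rem=9, I/O yield, promote→Q0. Q0=[P5] Q1=[] Q2=[P1,P3,P4]
t=34-36: P5@Q0 runs 2, rem=7, quantum used, demote→Q1. Q0=[] Q1=[P5] Q2=[P1,P3,P4]
t=36-39: P5@Q1 runs 3, rem=4, I/O yield, promote→Q0. Q0=[P5] Q1=[] Q2=[P1,P3,P4]
t=39-41: P5@Q0 runs 2, rem=2, quantum used, demote→Q1. Q0=[] Q1=[P5] Q2=[P1,P3,P4]
t=41-43: P5@Q1 runs 2, rem=0, completes. Q0=[] Q1=[] Q2=[P1,P3,P4]
t=43-46: P1@Q2 runs 3, rem=0, completes. Q0=[] Q1=[] Q2=[P3,P4]
t=46-51: P3@Q2 runs 5, rem=0, completes. Q0=[] Q1=[] Q2=[P4]
t=51-55: P4@Q2 runs 4, rem=0, completes. Q0=[] Q1=[] Q2=[]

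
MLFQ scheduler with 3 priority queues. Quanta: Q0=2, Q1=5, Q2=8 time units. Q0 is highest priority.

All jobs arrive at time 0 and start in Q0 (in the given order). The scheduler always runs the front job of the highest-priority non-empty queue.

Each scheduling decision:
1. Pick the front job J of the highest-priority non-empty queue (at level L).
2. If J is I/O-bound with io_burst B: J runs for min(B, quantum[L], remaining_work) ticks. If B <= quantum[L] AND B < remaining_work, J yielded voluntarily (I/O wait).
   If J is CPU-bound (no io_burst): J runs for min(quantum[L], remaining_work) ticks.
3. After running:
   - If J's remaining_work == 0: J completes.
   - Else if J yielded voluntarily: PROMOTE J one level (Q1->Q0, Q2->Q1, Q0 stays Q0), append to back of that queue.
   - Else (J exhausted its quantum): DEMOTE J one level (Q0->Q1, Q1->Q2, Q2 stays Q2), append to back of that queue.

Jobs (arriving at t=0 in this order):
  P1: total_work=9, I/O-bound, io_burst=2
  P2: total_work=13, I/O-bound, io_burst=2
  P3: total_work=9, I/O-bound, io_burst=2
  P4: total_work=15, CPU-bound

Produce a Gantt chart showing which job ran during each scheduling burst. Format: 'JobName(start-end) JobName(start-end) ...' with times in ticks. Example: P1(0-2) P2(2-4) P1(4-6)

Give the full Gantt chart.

t=0-2: P1@Q0 runs 2, rem=7, I/O yield, promote→Q0. Q0=[P2,P3,P4,P1] Q1=[] Q2=[]
t=2-4: P2@Q0 runs 2, rem=11, I/O yield, promote→Q0. Q0=[P3,P4,P1,P2] Q1=[] Q2=[]
t=4-6: P3@Q0 runs 2, rem=7, I/O yield, promote→Q0. Q0=[P4,P1,P2,P3] Q1=[] Q2=[]
t=6-8: P4@Q0 runs 2, rem=13, quantum used, demote→Q1. Q0=[P1,P2,P3] Q1=[P4] Q2=[]
t=8-10: P1@Q0 runs 2, rem=5, I/O yield, promote→Q0. Q0=[P2,P3,P1] Q1=[P4] Q2=[]
t=10-12: P2@Q0 runs 2, rem=9, I/O yield, promote→Q0. Q0=[P3,P1,P2] Q1=[P4] Q2=[]
t=12-14: P3@Q0 runs 2, rem=5, I/O yield, promote→Q0. Q0=[P1,P2,P3] Q1=[P4] Q2=[]
t=14-16: P1@Q0 runs 2, rem=3, I/O yield, promote→Q0. Q0=[P2,P3,P1] Q1=[P4] Q2=[]
t=16-18: P2@Q0 runs 2, rem=7, I/O yield, promote→Q0. Q0=[P3,P1,P2] Q1=[P4] Q2=[]
t=18-20: P3@Q0 runs 2, rem=3, I/O yield, promote→Q0. Q0=[P1,P2,P3] Q1=[P4] Q2=[]
t=20-22: P1@Q0 runs 2, rem=1, I/O yield, promote→Q0. Q0=[P2,P3,P1] Q1=[P4] Q2=[]
t=22-24: P2@Q0 runs 2, rem=5, I/O yield, promote→Q0. Q0=[P3,P1,P2] Q1=[P4] Q2=[]
t=24-26: P3@Q0 runs 2, rem=1, I/O yield, promote→Q0. Q0=[P1,P2,P3] Q1=[P4] Q2=[]
t=26-27: P1@Q0 runs 1, rem=0, completes. Q0=[P2,P3] Q1=[P4] Q2=[]
t=27-29: P2@Q0 runs 2, rem=3, I/O yield, promote→Q0. Q0=[P3,P2] Q1=[P4] Q2=[]
t=29-30: P3@Q0 runs 1, rem=0, completes. Q0=[P2] Q1=[P4] Q2=[]
t=30-32: P2@Q0 runs 2, rem=1, I/O yield, promote→Q0. Q0=[P2] Q1=[P4] Q2=[]
t=32-33: P2@Q0 runs 1, rem=0, completes. Q0=[] Q1=[P4] Q2=[]
t=33-38: P4@Q1 runs 5, rem=8, quantum used, demote→Q2. Q0=[] Q1=[] Q2=[P4]
t=38-46: P4@Q2 runs 8, rem=0, completes. Q0=[] Q1=[] Q2=[]

Answer: P1(0-2) P2(2-4) P3(4-6) P4(6-8) P1(8-10) P2(10-12) P3(12-14) P1(14-16) P2(16-18) P3(18-20) P1(20-22) P2(22-24) P3(24-26) P1(26-27) P2(27-29) P3(29-30) P2(30-32) P2(32-33) P4(33-38) P4(38-46)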